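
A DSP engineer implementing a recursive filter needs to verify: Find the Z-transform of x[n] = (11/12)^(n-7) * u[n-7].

Time-shifting property: if X(z) = Z{x[n]}, then Z{x[n-d]} = z^(-d) * X(z)
X(z) = z/(z - 11/12) for x[n] = (11/12)^n * u[n]
Z{x[n-7]} = z^(-7) * z/(z - 11/12) = z^(-6)/(z - 11/12)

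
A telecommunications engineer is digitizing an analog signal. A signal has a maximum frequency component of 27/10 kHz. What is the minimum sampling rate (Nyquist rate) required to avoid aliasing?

By the Nyquist-Shannon sampling theorem,
the minimum sampling rate (Nyquist rate) must be at least 2 * f_max.
Nyquist rate = 2 * 27/10 kHz = 27/5 kHz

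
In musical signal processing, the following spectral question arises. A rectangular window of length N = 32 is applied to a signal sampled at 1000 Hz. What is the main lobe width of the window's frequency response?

For a rectangular window of length N,
the main lobe width in frequency is 2*f_s/N.
= 2*1000/32 = 125/2 Hz
This determines the minimum frequency separation for resolving two sinusoids.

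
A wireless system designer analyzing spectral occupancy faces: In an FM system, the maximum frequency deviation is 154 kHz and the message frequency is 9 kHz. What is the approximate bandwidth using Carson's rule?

Carson's rule: BW = 2*(delta_f + f_m)
= 2*(154 + 9) kHz = 326 kHz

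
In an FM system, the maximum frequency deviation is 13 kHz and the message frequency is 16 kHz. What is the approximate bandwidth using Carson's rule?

Carson's rule: BW = 2*(delta_f + f_m)
= 2*(13 + 16) kHz = 58 kHz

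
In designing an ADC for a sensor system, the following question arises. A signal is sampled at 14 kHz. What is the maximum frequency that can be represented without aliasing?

The maximum frequency that can be represented without aliasing
is the Nyquist frequency: f_max = f_s / 2 = 14 kHz / 2 = 7 kHz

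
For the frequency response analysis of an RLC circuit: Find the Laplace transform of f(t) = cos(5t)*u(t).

Standard pair: cos(wt)*u(t) <-> s/(s^2+w^2)
With w = 5: L{cos(5t)*u(t)} = s/(s^2+25)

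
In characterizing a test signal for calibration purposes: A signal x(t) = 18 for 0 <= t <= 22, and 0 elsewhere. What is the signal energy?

Energy = integral of |x(t)|^2 dt over the signal duration
= 18^2 * 22 = 324 * 22 = 7128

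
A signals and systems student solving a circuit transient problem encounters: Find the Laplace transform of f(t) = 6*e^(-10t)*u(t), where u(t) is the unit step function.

Standard Laplace transform pair:
e^(-at)*u(t) <-> 1/(s+a)
With a = 10: L{6*e^(-10t)*u(t)} = 6/(s+10), ROC: Re(s) > -10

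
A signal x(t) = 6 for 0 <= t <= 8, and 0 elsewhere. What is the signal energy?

Energy = integral of |x(t)|^2 dt over the signal duration
= 6^2 * 8 = 36 * 8 = 288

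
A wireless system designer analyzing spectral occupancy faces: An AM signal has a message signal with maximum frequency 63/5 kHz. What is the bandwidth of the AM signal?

In AM (double-sideband), the bandwidth is twice the message frequency.
BW = 2 * f_m = 2 * 63/5 kHz = 126/5 kHz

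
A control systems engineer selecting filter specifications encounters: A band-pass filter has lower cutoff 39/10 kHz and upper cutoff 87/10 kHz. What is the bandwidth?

Bandwidth = f_high - f_low
= 87/10 kHz - 39/10 kHz = 24/5 kHz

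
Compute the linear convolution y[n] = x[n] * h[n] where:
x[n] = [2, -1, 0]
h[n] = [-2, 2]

y[n] = sum_k x[k]*h[n-k]. Output length = len(x) + len(h) - 1 = 3 + 2 - 1 = 4.
y[0] = 2*-2 = -4
y[1] = -1*-2 + 2*2 = 6
y[2] = 0*-2 + -1*2 = -2
y[3] = 0*2 = 0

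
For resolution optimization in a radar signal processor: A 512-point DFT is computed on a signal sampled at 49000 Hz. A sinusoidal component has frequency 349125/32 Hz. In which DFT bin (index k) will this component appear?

DFT frequency resolution = f_s/N = 49000/512 = 6125/64 Hz
Bin index k = f_signal / resolution = 349125/32 / 6125/64 = 114
The signal frequency 349125/32 Hz falls in DFT bin k = 114.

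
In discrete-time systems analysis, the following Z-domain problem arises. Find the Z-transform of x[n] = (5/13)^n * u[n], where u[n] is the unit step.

The Z-transform of a^n * u[n] is z/(z-a) for |z| > |a|.
Here a = 5/13, so X(z) = z/(z - (5/13)) = 13z/(13z - 5)
ROC: |z| > 5/13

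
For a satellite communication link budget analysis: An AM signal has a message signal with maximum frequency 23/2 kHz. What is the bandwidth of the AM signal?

In AM (double-sideband), the bandwidth is twice the message frequency.
BW = 2 * f_m = 2 * 23/2 kHz = 23 kHz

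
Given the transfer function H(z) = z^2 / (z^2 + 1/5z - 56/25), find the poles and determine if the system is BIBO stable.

Poles are roots of the denominator: z^2 + 1/5z - 56/25 = 0.
Quadratic formula: z = [-(1/5) +/- sqrt((1/5)^2 - 4*(-56/25))] / 2
Discriminant = 1/25 + 224/25 = 9; sqrt = 3.
z = (-1/5 +/- 3) / 2 => z = 7/5 or z = -8/5.
|p1| = 7/5, |p2| = 8/5.
For BIBO stability, all poles must lie inside the unit circle (|p| < 1).
System is UNSTABLE since at least one |p| >= 1.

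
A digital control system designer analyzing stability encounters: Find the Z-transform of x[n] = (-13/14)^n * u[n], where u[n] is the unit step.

The Z-transform of a^n * u[n] is z/(z-a) for |z| > |a|.
Here a = -13/14, so X(z) = z/(z - (-13/14)) = 14z/(14z + 13)
ROC: |z| > 13/14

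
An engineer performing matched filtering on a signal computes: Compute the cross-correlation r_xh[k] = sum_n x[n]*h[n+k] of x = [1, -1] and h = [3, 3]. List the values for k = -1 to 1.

Both sequences indexed from 0 and zero outside their support.
Lags with overlap: k = -1 to 1.
  r_xh[-1] = x[1]*h[0] = -3
  r_xh[0] = x[0]*h[0] + x[1]*h[1] = 0
  r_xh[1] = x[0]*h[1] = 3
r_xh = [-3, 0, 3] (for k = -1, ..., 1)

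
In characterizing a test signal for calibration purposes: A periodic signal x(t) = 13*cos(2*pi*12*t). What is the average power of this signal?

Average power of A*cos(wt) is A^2/2.
P = 13^2 / 2 = 169/2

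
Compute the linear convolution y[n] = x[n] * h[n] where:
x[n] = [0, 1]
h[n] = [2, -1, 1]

y[n] = sum_k x[k]*h[n-k]. Output length = len(x) + len(h) - 1 = 2 + 3 - 1 = 4.
y[0] = 0*2 = 0
y[1] = 1*2 + 0*-1 = 2
y[2] = 1*-1 + 0*1 = -1
y[3] = 1*1 = 1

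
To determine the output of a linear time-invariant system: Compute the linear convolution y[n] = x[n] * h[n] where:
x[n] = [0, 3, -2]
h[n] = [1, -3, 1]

y[n] = sum_k x[k]*h[n-k]. Output length = len(x) + len(h) - 1 = 3 + 3 - 1 = 5.
y[0] = 0*1 = 0
y[1] = 3*1 + 0*-3 = 3
y[2] = -2*1 + 3*-3 + 0*1 = -11
y[3] = -2*-3 + 3*1 = 9
y[4] = -2*1 = -2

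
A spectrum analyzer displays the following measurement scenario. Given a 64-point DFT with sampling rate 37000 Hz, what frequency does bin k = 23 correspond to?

The frequency of DFT bin k is: f_k = k * f_s / N
f_23 = 23 * 37000 / 64 = 106375/8 Hz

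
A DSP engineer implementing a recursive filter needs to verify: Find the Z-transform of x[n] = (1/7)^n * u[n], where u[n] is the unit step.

The Z-transform of a^n * u[n] is z/(z-a) for |z| > |a|.
Here a = 1/7, so X(z) = z/(z - (1/7)) = 7z/(7z - 1)
ROC: |z| > 1/7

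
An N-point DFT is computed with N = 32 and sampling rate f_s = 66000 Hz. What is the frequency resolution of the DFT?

DFT frequency resolution = f_s / N
= 66000 / 32 = 4125/2 Hz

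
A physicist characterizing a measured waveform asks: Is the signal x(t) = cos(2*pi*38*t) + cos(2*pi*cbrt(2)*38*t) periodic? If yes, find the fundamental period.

f1 = 38 Hz, f2 = 38*cbrt(2) Hz
Ratio f2/f1 = cbrt(2), which is irrational.
Since the frequency ratio is irrational, no common period exists.
The signal is not periodic.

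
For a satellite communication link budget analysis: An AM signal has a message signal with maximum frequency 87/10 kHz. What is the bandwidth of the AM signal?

In AM (double-sideband), the bandwidth is twice the message frequency.
BW = 2 * f_m = 2 * 87/10 kHz = 87/5 kHz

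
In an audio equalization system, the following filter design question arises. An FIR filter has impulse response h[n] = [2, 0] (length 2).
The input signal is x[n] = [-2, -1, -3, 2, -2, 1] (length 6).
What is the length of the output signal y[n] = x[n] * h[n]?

For linear convolution, the output length is:
len(y) = len(x) + len(h) - 1 = 6 + 2 - 1 = 7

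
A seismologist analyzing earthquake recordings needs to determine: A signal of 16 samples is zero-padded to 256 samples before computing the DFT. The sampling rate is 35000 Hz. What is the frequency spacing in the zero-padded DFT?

Original DFT: N = 16, resolution = f_s/N = 35000/16 = 4375/2 Hz
Zero-padded DFT: N = 256, resolution = f_s/N = 35000/256 = 4375/32 Hz
Zero-padding interpolates the spectrum (finer frequency grid)
but does NOT improve the true spectral resolution (ability to resolve close frequencies).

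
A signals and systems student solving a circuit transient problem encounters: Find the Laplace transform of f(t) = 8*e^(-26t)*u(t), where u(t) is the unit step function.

Standard Laplace transform pair:
e^(-at)*u(t) <-> 1/(s+a)
With a = 26: L{8*e^(-26t)*u(t)} = 8/(s+26), ROC: Re(s) > -26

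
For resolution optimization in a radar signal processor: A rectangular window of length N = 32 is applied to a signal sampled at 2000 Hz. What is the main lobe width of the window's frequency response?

For a rectangular window of length N,
the main lobe width in frequency is 2*f_s/N.
= 2*2000/32 = 125 Hz
This determines the minimum frequency separation for resolving two sinusoids.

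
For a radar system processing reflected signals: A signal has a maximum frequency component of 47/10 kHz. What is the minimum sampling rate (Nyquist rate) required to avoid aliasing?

By the Nyquist-Shannon sampling theorem,
the minimum sampling rate (Nyquist rate) must be at least 2 * f_max.
Nyquist rate = 2 * 47/10 kHz = 47/5 kHz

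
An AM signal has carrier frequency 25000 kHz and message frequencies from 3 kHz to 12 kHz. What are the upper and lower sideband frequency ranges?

Upper sideband (USB) = fc + [fm_low, fm_high] = 25000 + [3, 12] = [25003, 25012] kHz
Lower sideband (LSB) = fc - [fm_high, fm_low] = 25000 - [12, 3] = [24988, 24997] kHz
Total occupied spectrum: 24988 kHz to 25012 kHz (plus carrier at 25000 kHz)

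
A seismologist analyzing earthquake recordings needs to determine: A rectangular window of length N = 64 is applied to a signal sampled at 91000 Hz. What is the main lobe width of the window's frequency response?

For a rectangular window of length N,
the main lobe width in frequency is 2*f_s/N.
= 2*91000/64 = 11375/4 Hz
This determines the minimum frequency separation for resolving two sinusoids.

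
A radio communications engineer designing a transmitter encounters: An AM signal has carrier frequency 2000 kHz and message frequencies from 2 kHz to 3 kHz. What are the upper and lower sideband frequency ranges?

Upper sideband (USB) = fc + [fm_low, fm_high] = 2000 + [2, 3] = [2002, 2003] kHz
Lower sideband (LSB) = fc - [fm_high, fm_low] = 2000 - [3, 2] = [1997, 1998] kHz
Total occupied spectrum: 1997 kHz to 2003 kHz (plus carrier at 2000 kHz)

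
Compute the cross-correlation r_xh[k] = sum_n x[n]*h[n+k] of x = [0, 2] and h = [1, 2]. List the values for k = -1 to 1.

Both sequences indexed from 0 and zero outside their support.
Lags with overlap: k = -1 to 1.
  r_xh[-1] = x[1]*h[0] = 2
  r_xh[0] = x[0]*h[0] + x[1]*h[1] = 4
  r_xh[1] = x[0]*h[1] = 0
r_xh = [2, 4, 0] (for k = -1, ..., 1)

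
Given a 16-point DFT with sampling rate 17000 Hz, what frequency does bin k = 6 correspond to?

The frequency of DFT bin k is: f_k = k * f_s / N
f_6 = 6 * 17000 / 16 = 6375 Hz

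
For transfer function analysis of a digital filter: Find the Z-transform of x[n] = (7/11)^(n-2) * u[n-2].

Time-shifting property: if X(z) = Z{x[n]}, then Z{x[n-d]} = z^(-d) * X(z)
X(z) = z/(z - 7/11) for x[n] = (7/11)^n * u[n]
Z{x[n-2]} = z^(-2) * z/(z - 7/11) = z^(-1)/(z - 7/11)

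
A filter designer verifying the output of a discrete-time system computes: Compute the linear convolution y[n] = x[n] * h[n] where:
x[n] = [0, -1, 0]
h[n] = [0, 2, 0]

y[n] = sum_k x[k]*h[n-k]. Output length = len(x) + len(h) - 1 = 3 + 3 - 1 = 5.
y[0] = 0*0 = 0
y[1] = -1*0 + 0*2 = 0
y[2] = 0*0 + -1*2 + 0*0 = -2
y[3] = 0*2 + -1*0 = 0
y[4] = 0*0 = 0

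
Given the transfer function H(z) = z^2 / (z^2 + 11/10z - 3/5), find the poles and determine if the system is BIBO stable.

Poles are roots of the denominator: z^2 + 11/10z - 3/5 = 0.
Quadratic formula: z = [-(11/10) +/- sqrt((11/10)^2 - 4*(-3/5))] / 2
Discriminant = 121/100 + 12/5 = 361/100; sqrt = 19/10.
z = (-11/10 +/- 19/10) / 2 => z = 2/5 or z = -3/2.
|p1| = 3/2, |p2| = 2/5.
For BIBO stability, all poles must lie inside the unit circle (|p| < 1).
System is UNSTABLE since at least one |p| >= 1.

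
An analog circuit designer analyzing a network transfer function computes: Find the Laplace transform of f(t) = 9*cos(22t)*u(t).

Standard pair: cos(wt)*u(t) <-> s/(s^2+w^2)
With w = 22: L{9*cos(22t)*u(t)} = 9s/(s^2+484)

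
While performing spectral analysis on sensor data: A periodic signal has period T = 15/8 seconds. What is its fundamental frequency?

The fundamental frequency is the reciprocal of the period.
f = 1/T = 1/(15/8) = 8/15 Hz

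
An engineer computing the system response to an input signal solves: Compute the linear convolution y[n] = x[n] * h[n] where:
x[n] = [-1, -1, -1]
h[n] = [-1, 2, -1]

y[n] = sum_k x[k]*h[n-k]. Output length = len(x) + len(h) - 1 = 3 + 3 - 1 = 5.
y[0] = -1*-1 = 1
y[1] = -1*-1 + -1*2 = -1
y[2] = -1*-1 + -1*2 + -1*-1 = 0
y[3] = -1*2 + -1*-1 = -1
y[4] = -1*-1 = 1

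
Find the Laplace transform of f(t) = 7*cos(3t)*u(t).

Standard pair: cos(wt)*u(t) <-> s/(s^2+w^2)
With w = 3: L{7*cos(3t)*u(t)} = 7s/(s^2+9)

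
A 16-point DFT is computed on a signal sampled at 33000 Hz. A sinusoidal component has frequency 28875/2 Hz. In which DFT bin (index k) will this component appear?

DFT frequency resolution = f_s/N = 33000/16 = 4125/2 Hz
Bin index k = f_signal / resolution = 28875/2 / 4125/2 = 7
The signal frequency 28875/2 Hz falls in DFT bin k = 7.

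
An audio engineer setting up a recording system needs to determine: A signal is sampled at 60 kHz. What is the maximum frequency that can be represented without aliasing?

The maximum frequency that can be represented without aliasing
is the Nyquist frequency: f_max = f_s / 2 = 60 kHz / 2 = 30 kHz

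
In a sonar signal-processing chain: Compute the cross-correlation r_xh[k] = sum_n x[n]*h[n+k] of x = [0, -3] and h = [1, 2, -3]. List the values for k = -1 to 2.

Both sequences indexed from 0 and zero outside their support.
Lags with overlap: k = -1 to 2.
  r_xh[-1] = x[1]*h[0] = -3
  r_xh[0] = x[0]*h[0] + x[1]*h[1] = -6
  r_xh[1] = x[0]*h[1] + x[1]*h[2] = 9
  r_xh[2] = x[0]*h[2] = 0
r_xh = [-3, -6, 9, 0] (for k = -1, ..., 2)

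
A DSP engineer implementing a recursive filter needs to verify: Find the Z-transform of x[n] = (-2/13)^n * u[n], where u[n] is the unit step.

The Z-transform of a^n * u[n] is z/(z-a) for |z| > |a|.
Here a = -2/13, so X(z) = z/(z - (-2/13)) = 13z/(13z + 2)
ROC: |z| > 2/13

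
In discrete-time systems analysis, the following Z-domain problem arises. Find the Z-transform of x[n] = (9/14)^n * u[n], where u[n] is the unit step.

The Z-transform of a^n * u[n] is z/(z-a) for |z| > |a|.
Here a = 9/14, so X(z) = z/(z - (9/14)) = 14z/(14z - 9)
ROC: |z| > 9/14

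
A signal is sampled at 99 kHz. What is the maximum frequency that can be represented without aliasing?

The maximum frequency that can be represented without aliasing
is the Nyquist frequency: f_max = f_s / 2 = 99 kHz / 2 = 99/2 kHz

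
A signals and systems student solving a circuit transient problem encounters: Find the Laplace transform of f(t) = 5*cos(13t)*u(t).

Standard pair: cos(wt)*u(t) <-> s/(s^2+w^2)
With w = 13: L{5*cos(13t)*u(t)} = 5s/(s^2+169)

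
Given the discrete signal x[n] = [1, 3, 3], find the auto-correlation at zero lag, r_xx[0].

The auto-correlation at zero lag r_xx[0] equals the signal energy.
r_xx[0] = sum of x[n]^2 = 1^2 + 3^2 + 3^2
= 1 + 9 + 9 = 19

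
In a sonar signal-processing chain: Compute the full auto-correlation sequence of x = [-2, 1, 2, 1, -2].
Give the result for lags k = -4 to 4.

r_xx[k] = sum_m x[m]*x[m+k], indexed from 0, for k = -4 to 4:
  r_xx[-4] = x[4]*x[0] = 4
  r_xx[-3] = x[3]*x[0] + x[4]*x[1] = -4
  r_xx[-2] = x[2]*x[0] + x[3]*x[1] + x[4]*x[2] = -7
  r_xx[-1] = x[1]*x[0] + x[2]*x[1] + x[3]*x[2] + x[4]*x[3] = 0
  r_xx[0] = x[0]*x[0] + x[1]*x[1] + x[2]*x[2] + x[3]*x[3] + x[4]*x[4] = 14
  r_xx[1] = x[0]*x[1] + x[1]*x[2] + x[2]*x[3] + x[3]*x[4] = 0
  r_xx[2] = x[0]*x[2] + x[1]*x[3] + x[2]*x[4] = -7
  r_xx[3] = x[0]*x[3] + x[1]*x[4] = -4
  r_xx[4] = x[0]*x[4] = 4
r_xx = [4, -4, -7, 0, 14, 0, -7, -4, 4]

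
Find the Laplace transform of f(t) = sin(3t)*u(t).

Standard pair: sin(wt)*u(t) <-> w/(s^2+w^2)
With w = 3: L{sin(3t)*u(t)} = 3/(s^2+9)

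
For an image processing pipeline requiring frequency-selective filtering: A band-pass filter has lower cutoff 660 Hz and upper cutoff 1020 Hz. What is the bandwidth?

Bandwidth = f_high - f_low
= 1020 Hz - 660 Hz = 360 Hz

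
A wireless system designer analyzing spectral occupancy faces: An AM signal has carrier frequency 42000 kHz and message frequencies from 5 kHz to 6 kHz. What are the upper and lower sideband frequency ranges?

Upper sideband (USB) = fc + [fm_low, fm_high] = 42000 + [5, 6] = [42005, 42006] kHz
Lower sideband (LSB) = fc - [fm_high, fm_low] = 42000 - [6, 5] = [41994, 41995] kHz
Total occupied spectrum: 41994 kHz to 42006 kHz (plus carrier at 42000 kHz)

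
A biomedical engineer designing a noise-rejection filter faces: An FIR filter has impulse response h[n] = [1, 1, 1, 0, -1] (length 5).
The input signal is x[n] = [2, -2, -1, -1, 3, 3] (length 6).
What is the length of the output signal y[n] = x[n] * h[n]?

For linear convolution, the output length is:
len(y) = len(x) + len(h) - 1 = 6 + 5 - 1 = 10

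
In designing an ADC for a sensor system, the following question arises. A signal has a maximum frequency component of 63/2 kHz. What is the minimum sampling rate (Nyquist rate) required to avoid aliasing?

By the Nyquist-Shannon sampling theorem,
the minimum sampling rate (Nyquist rate) must be at least 2 * f_max.
Nyquist rate = 2 * 63/2 kHz = 63 kHz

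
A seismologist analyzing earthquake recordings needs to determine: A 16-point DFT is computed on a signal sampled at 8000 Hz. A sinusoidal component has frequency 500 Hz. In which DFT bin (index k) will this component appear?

DFT frequency resolution = f_s/N = 8000/16 = 500 Hz
Bin index k = f_signal / resolution = 500 / 500 = 1
The signal frequency 500 Hz falls in DFT bin k = 1.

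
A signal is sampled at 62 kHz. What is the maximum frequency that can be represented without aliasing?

The maximum frequency that can be represented without aliasing
is the Nyquist frequency: f_max = f_s / 2 = 62 kHz / 2 = 31 kHz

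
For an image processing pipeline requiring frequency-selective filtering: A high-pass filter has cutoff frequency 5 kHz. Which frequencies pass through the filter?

A high-pass filter passes all frequencies above the cutoff frequency 5 kHz and attenuates lower frequencies.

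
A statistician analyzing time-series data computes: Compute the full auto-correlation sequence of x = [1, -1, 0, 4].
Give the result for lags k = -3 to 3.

r_xx[k] = sum_m x[m]*x[m+k], indexed from 0, for k = -3 to 3:
  r_xx[-3] = x[3]*x[0] = 4
  r_xx[-2] = x[2]*x[0] + x[3]*x[1] = -4
  r_xx[-1] = x[1]*x[0] + x[2]*x[1] + x[3]*x[2] = -1
  r_xx[0] = x[0]*x[0] + x[1]*x[1] + x[2]*x[2] + x[3]*x[3] = 18
  r_xx[1] = x[0]*x[1] + x[1]*x[2] + x[2]*x[3] = -1
  r_xx[2] = x[0]*x[2] + x[1]*x[3] = -4
  r_xx[3] = x[0]*x[3] = 4
r_xx = [4, -4, -1, 18, -1, -4, 4]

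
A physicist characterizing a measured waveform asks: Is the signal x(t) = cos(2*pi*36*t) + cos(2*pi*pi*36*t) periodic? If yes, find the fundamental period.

f1 = 36 Hz, f2 = 36*pi Hz
Ratio f2/f1 = pi, which is irrational.
Since the frequency ratio is irrational, no common period exists.
The signal is not periodic.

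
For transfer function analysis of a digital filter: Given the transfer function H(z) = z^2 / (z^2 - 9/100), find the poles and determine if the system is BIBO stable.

Poles are roots of the denominator: z^2 - 9/100 = 0.
Quadratic formula: z = [-(0) +/- sqrt((0)^2 - 4*(-9/100))] / 2
Discriminant = 0 + 9/25 = 9/25; sqrt = 3/5.
z = (0 +/- 3/5) / 2 => z = 3/10 or z = -3/10.
|p1| = 3/10, |p2| = 3/10.
For BIBO stability, all poles must lie inside the unit circle (|p| < 1).
System is STABLE since both |p| < 1.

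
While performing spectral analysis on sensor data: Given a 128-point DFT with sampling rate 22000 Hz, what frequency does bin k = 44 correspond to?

The frequency of DFT bin k is: f_k = k * f_s / N
f_44 = 44 * 22000 / 128 = 15125/2 Hz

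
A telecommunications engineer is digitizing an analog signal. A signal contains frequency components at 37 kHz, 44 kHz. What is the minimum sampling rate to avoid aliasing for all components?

The highest frequency component is f_max = 44 kHz.
Nyquist rate = 2 * f_max = 2 * 44 kHz = 88 kHz.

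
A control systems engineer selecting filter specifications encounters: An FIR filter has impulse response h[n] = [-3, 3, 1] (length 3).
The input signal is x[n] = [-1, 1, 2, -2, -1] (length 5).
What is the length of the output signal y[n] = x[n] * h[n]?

For linear convolution, the output length is:
len(y) = len(x) + len(h) - 1 = 5 + 3 - 1 = 7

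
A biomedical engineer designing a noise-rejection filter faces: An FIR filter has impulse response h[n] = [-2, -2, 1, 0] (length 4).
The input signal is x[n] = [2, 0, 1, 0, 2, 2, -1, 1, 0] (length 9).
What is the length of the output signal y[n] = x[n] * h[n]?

For linear convolution, the output length is:
len(y) = len(x) + len(h) - 1 = 9 + 4 - 1 = 12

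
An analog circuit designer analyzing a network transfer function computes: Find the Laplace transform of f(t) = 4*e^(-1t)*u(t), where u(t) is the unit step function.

Standard Laplace transform pair:
e^(-at)*u(t) <-> 1/(s+a)
With a = 1: L{4*e^(-1t)*u(t)} = 4/(s+1), ROC: Re(s) > -1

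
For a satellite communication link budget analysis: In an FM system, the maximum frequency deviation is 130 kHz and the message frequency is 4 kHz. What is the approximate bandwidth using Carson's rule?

Carson's rule: BW = 2*(delta_f + f_m)
= 2*(130 + 4) kHz = 268 kHz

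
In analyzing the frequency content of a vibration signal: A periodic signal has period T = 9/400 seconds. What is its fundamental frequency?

The fundamental frequency is the reciprocal of the period.
f = 1/T = 1/(9/400) = 400/9 Hz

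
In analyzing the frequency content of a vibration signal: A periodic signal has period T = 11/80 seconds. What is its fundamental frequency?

The fundamental frequency is the reciprocal of the period.
f = 1/T = 1/(11/80) = 80/11 Hz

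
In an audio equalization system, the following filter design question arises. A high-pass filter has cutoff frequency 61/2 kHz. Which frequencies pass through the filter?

A high-pass filter passes all frequencies above the cutoff frequency 61/2 kHz and attenuates lower frequencies.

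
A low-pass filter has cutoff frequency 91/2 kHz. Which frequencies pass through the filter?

A low-pass filter passes all frequencies below the cutoff frequency 91/2 kHz and attenuates higher frequencies.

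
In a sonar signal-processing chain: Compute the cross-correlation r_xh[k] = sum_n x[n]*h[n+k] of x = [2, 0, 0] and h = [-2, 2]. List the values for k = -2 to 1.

Both sequences indexed from 0 and zero outside their support.
Lags with overlap: k = -2 to 1.
  r_xh[-2] = x[2]*h[0] = 0
  r_xh[-1] = x[1]*h[0] + x[2]*h[1] = 0
  r_xh[0] = x[0]*h[0] + x[1]*h[1] = -4
  r_xh[1] = x[0]*h[1] = 4
r_xh = [0, 0, -4, 4] (for k = -2, ..., 1)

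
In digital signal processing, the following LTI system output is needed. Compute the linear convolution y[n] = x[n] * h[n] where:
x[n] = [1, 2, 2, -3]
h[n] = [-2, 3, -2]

y[n] = sum_k x[k]*h[n-k]. Output length = len(x) + len(h) - 1 = 4 + 3 - 1 = 6.
y[0] = 1*-2 = -2
y[1] = 2*-2 + 1*3 = -1
y[2] = 2*-2 + 2*3 + 1*-2 = 0
y[3] = -3*-2 + 2*3 + 2*-2 = 8
y[4] = -3*3 + 2*-2 = -13
y[5] = -3*-2 = 6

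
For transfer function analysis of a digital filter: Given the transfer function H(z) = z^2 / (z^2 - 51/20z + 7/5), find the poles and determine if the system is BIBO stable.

Poles are roots of the denominator: z^2 - 51/20z + 7/5 = 0.
Quadratic formula: z = [-(-51/20) +/- sqrt((-51/20)^2 - 4*(7/5))] / 2
Discriminant = 2601/400 - 28/5 = 361/400; sqrt = 19/20.
z = (51/20 +/- 19/20) / 2 => z = 7/4 or z = 4/5.
|p1| = 7/4, |p2| = 4/5.
For BIBO stability, all poles must lie inside the unit circle (|p| < 1).
System is UNSTABLE since at least one |p| >= 1.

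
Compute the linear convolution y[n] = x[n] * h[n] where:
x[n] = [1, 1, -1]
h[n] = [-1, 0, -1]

y[n] = sum_k x[k]*h[n-k]. Output length = len(x) + len(h) - 1 = 3 + 3 - 1 = 5.
y[0] = 1*-1 = -1
y[1] = 1*-1 + 1*0 = -1
y[2] = -1*-1 + 1*0 + 1*-1 = 0
y[3] = -1*0 + 1*-1 = -1
y[4] = -1*-1 = 1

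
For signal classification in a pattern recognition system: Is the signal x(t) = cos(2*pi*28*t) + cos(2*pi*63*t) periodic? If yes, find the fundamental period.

f1 = 28 Hz, f2 = 63 Hz
Period T1 = 1/28, T2 = 1/63
Ratio T1/T2 = 63/28, which is rational.
The signal is periodic with fundamental period T = 1/GCD(28,63) = 1/7 s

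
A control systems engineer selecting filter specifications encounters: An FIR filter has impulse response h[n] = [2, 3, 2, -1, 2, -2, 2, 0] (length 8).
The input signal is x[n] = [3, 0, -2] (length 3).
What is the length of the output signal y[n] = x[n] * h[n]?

For linear convolution, the output length is:
len(y) = len(x) + len(h) - 1 = 3 + 8 - 1 = 10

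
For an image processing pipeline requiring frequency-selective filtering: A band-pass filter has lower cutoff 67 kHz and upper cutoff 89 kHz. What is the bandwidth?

Bandwidth = f_high - f_low
= 89 kHz - 67 kHz = 22 kHz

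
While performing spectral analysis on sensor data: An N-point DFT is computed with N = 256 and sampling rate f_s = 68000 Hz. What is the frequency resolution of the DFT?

DFT frequency resolution = f_s / N
= 68000 / 256 = 2125/8 Hz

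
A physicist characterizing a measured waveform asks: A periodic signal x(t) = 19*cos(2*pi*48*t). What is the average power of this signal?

Average power of A*cos(wt) is A^2/2.
P = 19^2 / 2 = 361/2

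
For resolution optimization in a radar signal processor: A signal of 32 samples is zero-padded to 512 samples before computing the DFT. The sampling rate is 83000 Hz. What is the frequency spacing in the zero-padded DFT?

Original DFT: N = 32, resolution = f_s/N = 83000/32 = 10375/4 Hz
Zero-padded DFT: N = 512, resolution = f_s/N = 83000/512 = 10375/64 Hz
Zero-padding interpolates the spectrum (finer frequency grid)
but does NOT improve the true spectral resolution (ability to resolve close frequencies).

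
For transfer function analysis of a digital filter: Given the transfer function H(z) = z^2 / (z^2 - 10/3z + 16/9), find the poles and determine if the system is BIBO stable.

Poles are roots of the denominator: z^2 - 10/3z + 16/9 = 0.
Quadratic formula: z = [-(-10/3) +/- sqrt((-10/3)^2 - 4*(16/9))] / 2
Discriminant = 100/9 - 64/9 = 4; sqrt = 2.
z = (10/3 +/- 2) / 2 => z = 8/3 or z = 2/3.
|p1| = 8/3, |p2| = 2/3.
For BIBO stability, all poles must lie inside the unit circle (|p| < 1).
System is UNSTABLE since at least one |p| >= 1.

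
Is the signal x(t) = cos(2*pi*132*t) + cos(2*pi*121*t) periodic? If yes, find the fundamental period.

f1 = 132 Hz, f2 = 121 Hz
Period T1 = 1/132, T2 = 1/121
Ratio T1/T2 = 121/132, which is rational.
The signal is periodic with fundamental period T = 1/GCD(132,121) = 1/11 s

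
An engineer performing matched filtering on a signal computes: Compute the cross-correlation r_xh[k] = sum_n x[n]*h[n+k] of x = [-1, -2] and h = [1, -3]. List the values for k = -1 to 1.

Both sequences indexed from 0 and zero outside their support.
Lags with overlap: k = -1 to 1.
  r_xh[-1] = x[1]*h[0] = -2
  r_xh[0] = x[0]*h[0] + x[1]*h[1] = 5
  r_xh[1] = x[0]*h[1] = 3
r_xh = [-2, 5, 3] (for k = -1, ..., 1)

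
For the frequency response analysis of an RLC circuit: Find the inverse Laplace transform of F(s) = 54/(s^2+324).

Standard pair: w/(s^2+w^2) <-> sin(wt)*u(t)
Recognize w^2 = 324, so w = 18; numerator 54 = 3*18.
f(t) = 3*sin(18t)*u(t)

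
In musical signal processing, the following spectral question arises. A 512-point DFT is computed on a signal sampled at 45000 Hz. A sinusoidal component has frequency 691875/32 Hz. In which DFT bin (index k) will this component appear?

DFT frequency resolution = f_s/N = 45000/512 = 5625/64 Hz
Bin index k = f_signal / resolution = 691875/32 / 5625/64 = 246
The signal frequency 691875/32 Hz falls in DFT bin k = 246.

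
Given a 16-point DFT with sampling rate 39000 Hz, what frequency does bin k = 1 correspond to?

The frequency of DFT bin k is: f_k = k * f_s / N
f_1 = 1 * 39000 / 16 = 4875/2 Hz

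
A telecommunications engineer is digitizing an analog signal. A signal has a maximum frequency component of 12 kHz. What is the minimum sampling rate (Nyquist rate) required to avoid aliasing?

By the Nyquist-Shannon sampling theorem,
the minimum sampling rate (Nyquist rate) must be at least 2 * f_max.
Nyquist rate = 2 * 12 kHz = 24 kHz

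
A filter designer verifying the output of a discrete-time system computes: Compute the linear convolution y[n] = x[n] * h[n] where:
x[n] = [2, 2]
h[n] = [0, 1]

y[n] = sum_k x[k]*h[n-k]. Output length = len(x) + len(h) - 1 = 2 + 2 - 1 = 3.
y[0] = 2*0 = 0
y[1] = 2*0 + 2*1 = 2
y[2] = 2*1 = 2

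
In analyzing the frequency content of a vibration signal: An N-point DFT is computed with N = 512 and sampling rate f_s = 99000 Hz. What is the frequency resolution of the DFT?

DFT frequency resolution = f_s / N
= 99000 / 512 = 12375/64 Hz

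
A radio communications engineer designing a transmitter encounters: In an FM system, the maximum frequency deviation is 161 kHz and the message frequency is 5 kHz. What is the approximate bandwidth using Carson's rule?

Carson's rule: BW = 2*(delta_f + f_m)
= 2*(161 + 5) kHz = 332 kHz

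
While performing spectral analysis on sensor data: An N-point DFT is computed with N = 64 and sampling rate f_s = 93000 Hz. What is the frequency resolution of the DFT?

DFT frequency resolution = f_s / N
= 93000 / 64 = 11625/8 Hz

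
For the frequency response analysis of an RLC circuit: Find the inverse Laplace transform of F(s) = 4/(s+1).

Standard pair: k/(s+a) <-> k*e^(-at)*u(t)
With k=4, a=1: f(t) = 4*e^(-t)*u(t)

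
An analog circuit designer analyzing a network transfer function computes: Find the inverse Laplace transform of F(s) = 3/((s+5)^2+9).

Standard pair: w/((s+a)^2+w^2) <-> e^(-at)*sin(wt)*u(t)
With a=5, w=3: f(t) = e^(-5t)*sin(3t)*u(t)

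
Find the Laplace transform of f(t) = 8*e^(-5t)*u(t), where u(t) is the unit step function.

Standard Laplace transform pair:
e^(-at)*u(t) <-> 1/(s+a)
With a = 5: L{8*e^(-5t)*u(t)} = 8/(s+5), ROC: Re(s) > -5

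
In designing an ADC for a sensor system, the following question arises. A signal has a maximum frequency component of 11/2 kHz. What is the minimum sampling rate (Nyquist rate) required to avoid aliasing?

By the Nyquist-Shannon sampling theorem,
the minimum sampling rate (Nyquist rate) must be at least 2 * f_max.
Nyquist rate = 2 * 11/2 kHz = 11 kHz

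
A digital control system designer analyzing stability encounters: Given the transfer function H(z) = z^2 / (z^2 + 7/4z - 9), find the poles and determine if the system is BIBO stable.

Poles are roots of the denominator: z^2 + 7/4z - 9 = 0.
Quadratic formula: z = [-(7/4) +/- sqrt((7/4)^2 - 4*(-9))] / 2
Discriminant = 49/16 + 36 = 625/16; sqrt = 25/4.
z = (-7/4 +/- 25/4) / 2 => z = 9/4 or z = -4.
|p1| = 9/4, |p2| = 4.
For BIBO stability, all poles must lie inside the unit circle (|p| < 1).
System is UNSTABLE since at least one |p| >= 1.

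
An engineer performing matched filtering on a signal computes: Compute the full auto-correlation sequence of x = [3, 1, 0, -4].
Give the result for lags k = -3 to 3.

r_xx[k] = sum_m x[m]*x[m+k], indexed from 0, for k = -3 to 3:
  r_xx[-3] = x[3]*x[0] = -12
  r_xx[-2] = x[2]*x[0] + x[3]*x[1] = -4
  r_xx[-1] = x[1]*x[0] + x[2]*x[1] + x[3]*x[2] = 3
  r_xx[0] = x[0]*x[0] + x[1]*x[1] + x[2]*x[2] + x[3]*x[3] = 26
  r_xx[1] = x[0]*x[1] + x[1]*x[2] + x[2]*x[3] = 3
  r_xx[2] = x[0]*x[2] + x[1]*x[3] = -4
  r_xx[3] = x[0]*x[3] = -12
r_xx = [-12, -4, 3, 26, 3, -4, -12]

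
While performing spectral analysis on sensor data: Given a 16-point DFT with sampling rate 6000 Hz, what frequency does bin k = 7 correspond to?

The frequency of DFT bin k is: f_k = k * f_s / N
f_7 = 7 * 6000 / 16 = 2625 Hz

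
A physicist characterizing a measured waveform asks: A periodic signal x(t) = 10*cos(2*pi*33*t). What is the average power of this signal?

Average power of A*cos(wt) is A^2/2.
P = 10^2 / 2 = 100/2 = 50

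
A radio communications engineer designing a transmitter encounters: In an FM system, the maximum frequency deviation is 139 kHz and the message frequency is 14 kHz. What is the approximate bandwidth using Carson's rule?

Carson's rule: BW = 2*(delta_f + f_m)
= 2*(139 + 14) kHz = 306 kHz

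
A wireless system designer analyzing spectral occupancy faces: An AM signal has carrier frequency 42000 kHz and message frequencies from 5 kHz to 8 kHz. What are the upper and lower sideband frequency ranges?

Upper sideband (USB) = fc + [fm_low, fm_high] = 42000 + [5, 8] = [42005, 42008] kHz
Lower sideband (LSB) = fc - [fm_high, fm_low] = 42000 - [8, 5] = [41992, 41995] kHz
Total occupied spectrum: 41992 kHz to 42008 kHz (plus carrier at 42000 kHz)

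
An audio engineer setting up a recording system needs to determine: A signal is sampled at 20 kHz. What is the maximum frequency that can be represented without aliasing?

The maximum frequency that can be represented without aliasing
is the Nyquist frequency: f_max = f_s / 2 = 20 kHz / 2 = 10 kHz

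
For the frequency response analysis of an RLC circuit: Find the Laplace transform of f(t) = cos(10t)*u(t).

Standard pair: cos(wt)*u(t) <-> s/(s^2+w^2)
With w = 10: L{cos(10t)*u(t)} = s/(s^2+100)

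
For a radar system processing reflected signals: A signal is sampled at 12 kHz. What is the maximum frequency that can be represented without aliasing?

The maximum frequency that can be represented without aliasing
is the Nyquist frequency: f_max = f_s / 2 = 12 kHz / 2 = 6 kHz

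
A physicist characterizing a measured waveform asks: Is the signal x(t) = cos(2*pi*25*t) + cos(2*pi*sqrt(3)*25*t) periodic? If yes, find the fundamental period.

f1 = 25 Hz, f2 = 25*sqrt(3) Hz
Ratio f2/f1 = sqrt(3), which is irrational.
Since the frequency ratio is irrational, no common period exists.
The signal is not periodic.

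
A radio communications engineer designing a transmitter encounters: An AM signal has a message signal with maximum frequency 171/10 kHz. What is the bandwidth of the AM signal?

In AM (double-sideband), the bandwidth is twice the message frequency.
BW = 2 * f_m = 2 * 171/10 kHz = 171/5 kHz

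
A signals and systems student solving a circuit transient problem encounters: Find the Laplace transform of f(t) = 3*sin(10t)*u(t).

Standard pair: sin(wt)*u(t) <-> w/(s^2+w^2)
With w = 10: L{3*sin(10t)*u(t)} = 30/(s^2+100)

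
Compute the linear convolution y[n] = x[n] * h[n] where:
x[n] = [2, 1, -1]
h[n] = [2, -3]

y[n] = sum_k x[k]*h[n-k]. Output length = len(x) + len(h) - 1 = 3 + 2 - 1 = 4.
y[0] = 2*2 = 4
y[1] = 1*2 + 2*-3 = -4
y[2] = -1*2 + 1*-3 = -5
y[3] = -1*-3 = 3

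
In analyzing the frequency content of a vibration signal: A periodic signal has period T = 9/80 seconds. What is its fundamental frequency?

The fundamental frequency is the reciprocal of the period.
f = 1/T = 1/(9/80) = 80/9 Hz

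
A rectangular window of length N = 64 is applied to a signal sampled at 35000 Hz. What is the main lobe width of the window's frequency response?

For a rectangular window of length N,
the main lobe width in frequency is 2*f_s/N.
= 2*35000/64 = 4375/4 Hz
This determines the minimum frequency separation for resolving two sinusoids.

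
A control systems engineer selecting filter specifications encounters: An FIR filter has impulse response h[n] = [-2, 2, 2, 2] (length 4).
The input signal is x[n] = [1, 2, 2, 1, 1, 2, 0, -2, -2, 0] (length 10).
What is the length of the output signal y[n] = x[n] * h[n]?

For linear convolution, the output length is:
len(y) = len(x) + len(h) - 1 = 10 + 4 - 1 = 13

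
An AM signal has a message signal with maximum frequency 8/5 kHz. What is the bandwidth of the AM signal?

In AM (double-sideband), the bandwidth is twice the message frequency.
BW = 2 * f_m = 2 * 8/5 kHz = 16/5 kHz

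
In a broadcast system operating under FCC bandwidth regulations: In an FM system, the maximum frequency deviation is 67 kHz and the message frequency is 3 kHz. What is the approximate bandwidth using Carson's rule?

Carson's rule: BW = 2*(delta_f + f_m)
= 2*(67 + 3) kHz = 140 kHz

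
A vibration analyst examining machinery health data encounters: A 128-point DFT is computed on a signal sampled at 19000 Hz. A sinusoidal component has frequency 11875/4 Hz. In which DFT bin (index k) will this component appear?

DFT frequency resolution = f_s/N = 19000/128 = 2375/16 Hz
Bin index k = f_signal / resolution = 11875/4 / 2375/16 = 20
The signal frequency 11875/4 Hz falls in DFT bin k = 20.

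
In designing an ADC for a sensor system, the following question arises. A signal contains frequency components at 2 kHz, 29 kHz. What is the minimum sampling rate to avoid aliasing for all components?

The highest frequency component is f_max = 29 kHz.
Nyquist rate = 2 * f_max = 2 * 29 kHz = 58 kHz.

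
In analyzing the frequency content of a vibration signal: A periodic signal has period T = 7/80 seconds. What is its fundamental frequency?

The fundamental frequency is the reciprocal of the period.
f = 1/T = 1/(7/80) = 80/7 Hz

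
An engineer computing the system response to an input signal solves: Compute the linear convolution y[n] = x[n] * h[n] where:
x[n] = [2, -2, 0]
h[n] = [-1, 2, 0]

y[n] = sum_k x[k]*h[n-k]. Output length = len(x) + len(h) - 1 = 3 + 3 - 1 = 5.
y[0] = 2*-1 = -2
y[1] = -2*-1 + 2*2 = 6
y[2] = 0*-1 + -2*2 + 2*0 = -4
y[3] = 0*2 + -2*0 = 0
y[4] = 0*0 = 0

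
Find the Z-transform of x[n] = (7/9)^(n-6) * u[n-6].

Time-shifting property: if X(z) = Z{x[n]}, then Z{x[n-d]} = z^(-d) * X(z)
X(z) = z/(z - 7/9) for x[n] = (7/9)^n * u[n]
Z{x[n-6]} = z^(-6) * z/(z - 7/9) = z^(-5)/(z - 7/9)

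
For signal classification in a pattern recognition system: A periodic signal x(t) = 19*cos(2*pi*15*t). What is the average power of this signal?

Average power of A*cos(wt) is A^2/2.
P = 19^2 / 2 = 361/2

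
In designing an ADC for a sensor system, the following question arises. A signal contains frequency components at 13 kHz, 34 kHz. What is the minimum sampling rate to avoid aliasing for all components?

The highest frequency component is f_max = 34 kHz.
Nyquist rate = 2 * f_max = 2 * 34 kHz = 68 kHz.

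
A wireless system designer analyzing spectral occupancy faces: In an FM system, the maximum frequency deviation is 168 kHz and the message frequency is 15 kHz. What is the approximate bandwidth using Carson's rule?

Carson's rule: BW = 2*(delta_f + f_m)
= 2*(168 + 15) kHz = 366 kHz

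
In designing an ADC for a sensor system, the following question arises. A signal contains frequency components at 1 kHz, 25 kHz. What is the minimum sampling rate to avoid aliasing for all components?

The highest frequency component is f_max = 25 kHz.
Nyquist rate = 2 * f_max = 2 * 25 kHz = 50 kHz.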